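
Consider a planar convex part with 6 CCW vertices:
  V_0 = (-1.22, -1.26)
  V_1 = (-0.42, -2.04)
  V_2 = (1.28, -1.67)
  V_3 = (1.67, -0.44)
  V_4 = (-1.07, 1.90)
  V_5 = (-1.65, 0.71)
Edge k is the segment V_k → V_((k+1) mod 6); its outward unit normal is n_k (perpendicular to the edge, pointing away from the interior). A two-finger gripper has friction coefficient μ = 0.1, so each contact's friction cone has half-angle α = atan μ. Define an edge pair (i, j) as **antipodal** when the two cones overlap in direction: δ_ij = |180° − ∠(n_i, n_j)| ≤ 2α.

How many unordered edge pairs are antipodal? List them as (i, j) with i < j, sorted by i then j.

α = atan 0.1 = 5.71°;  2α = 11.42°
n_0 = (-0.6981, -0.7160)
n_1 = (+0.2127, -0.9771)
n_2 = (+0.9532, -0.3022)
n_3 = (+0.6494, +0.7604)
n_4 = (-0.8989, +0.4381)
n_5 = (-0.9770, -0.2133)
  (0,1): δ = 123.45°  ·
  (0,2): δ = 63.32°  ·
  (0,3): δ = 3.78°  ✓
  (0,4): δ = 108.29°  ·
  (0,5): δ = 146.59°  ·
  (1,2): δ = 119.87°  ·
  (1,3): δ = 52.78°  ·
  (1,4): δ = 51.74°  ·
  (1,5): δ = 90.03°  ·
  (2,3): δ = 112.91°  ·
  (2,4): δ = 8.39°  ✓
  (2,5): δ = 29.91°  ·
  (3,4): δ = 75.49°  ·
  (3,5): δ = 37.19°  ·
  (4,5): δ = 141.70°  ·
antipodal pairs: 2

count = 2; pairs: (0,3), (2,4)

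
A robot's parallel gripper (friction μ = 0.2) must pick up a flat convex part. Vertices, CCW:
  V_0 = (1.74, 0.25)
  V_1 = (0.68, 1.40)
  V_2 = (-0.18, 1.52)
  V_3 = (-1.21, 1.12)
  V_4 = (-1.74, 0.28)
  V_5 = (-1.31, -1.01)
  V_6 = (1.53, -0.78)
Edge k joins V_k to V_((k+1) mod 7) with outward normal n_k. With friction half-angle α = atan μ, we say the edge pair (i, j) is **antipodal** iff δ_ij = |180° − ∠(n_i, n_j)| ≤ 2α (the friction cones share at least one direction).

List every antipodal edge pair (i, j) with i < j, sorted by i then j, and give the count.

α = atan 0.2 = 11.31°;  2α = 22.62°
n_0 = (+0.7353, +0.6777)
n_1 = (+0.1382, +0.9904)
n_2 = (-0.3620, +0.9322)
n_3 = (-0.8457, +0.5336)
n_4 = (-0.9487, -0.3162)
n_5 = (+0.0807, -0.9967)
n_6 = (+0.9798, -0.1998)
  (0,1): δ = 140.61°  ·
  (0,2): δ = 111.44°  ·
  (0,3): δ = 74.92°  ·
  (0,4): δ = 24.23°  ·
  (0,5): δ = 51.96°  ·
  (0,6): δ = 125.81°  ·
  (1,2): δ = 150.83°  ·
  (1,3): δ = 114.31°  ·
  (1,4): δ = 63.62°  ·
  (1,5): δ = 12.57°  ✓
  (1,6): δ = 86.42°  ·
  (2,3): δ = 143.47°  ·
  (2,4): δ = 92.79°  ·
  (2,5): δ = 16.59°  ✓
  (2,6): δ = 57.25°  ·
  (3,4): δ = 129.32°  ·
  (3,5): δ = 53.12°  ·
  (3,6): δ = 20.73°  ✓
  (4,5): δ = 103.80°  ·
  (4,6): δ = 29.96°  ·
  (5,6): δ = 106.15°  ·
antipodal pairs: 3

count = 3; pairs: (1,5), (2,5), (3,6)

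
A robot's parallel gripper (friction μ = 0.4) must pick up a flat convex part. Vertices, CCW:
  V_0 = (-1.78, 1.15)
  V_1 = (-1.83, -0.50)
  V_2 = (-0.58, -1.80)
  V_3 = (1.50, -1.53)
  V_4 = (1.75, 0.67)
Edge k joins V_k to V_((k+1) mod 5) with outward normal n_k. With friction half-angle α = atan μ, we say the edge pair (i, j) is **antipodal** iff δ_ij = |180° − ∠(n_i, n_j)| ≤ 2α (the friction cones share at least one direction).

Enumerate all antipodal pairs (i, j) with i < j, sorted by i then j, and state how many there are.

α = atan 0.4 = 21.80°;  2α = 43.60°
n_0 = (-0.9995, +0.0303)
n_1 = (-0.7208, -0.6931)
n_2 = (+0.1287, -0.9917)
n_3 = (+0.9936, -0.1129)
n_4 = (+0.1347, +0.9909)
  (0,1): δ = 134.39°  ·
  (0,2): δ = 80.87°  ·
  (0,3): δ = 4.75°  ✓
  (0,4): δ = 83.99°  ·
  (1,2): δ = 126.48°  ·
  (1,3): δ = 50.36°  ·
  (1,4): δ = 38.38°  ✓
  (2,3): δ = 103.88°  ·
  (2,4): δ = 15.14°  ✓
  (3,4): δ = 91.26°  ·
antipodal pairs: 3

count = 3; pairs: (0,3), (1,4), (2,4)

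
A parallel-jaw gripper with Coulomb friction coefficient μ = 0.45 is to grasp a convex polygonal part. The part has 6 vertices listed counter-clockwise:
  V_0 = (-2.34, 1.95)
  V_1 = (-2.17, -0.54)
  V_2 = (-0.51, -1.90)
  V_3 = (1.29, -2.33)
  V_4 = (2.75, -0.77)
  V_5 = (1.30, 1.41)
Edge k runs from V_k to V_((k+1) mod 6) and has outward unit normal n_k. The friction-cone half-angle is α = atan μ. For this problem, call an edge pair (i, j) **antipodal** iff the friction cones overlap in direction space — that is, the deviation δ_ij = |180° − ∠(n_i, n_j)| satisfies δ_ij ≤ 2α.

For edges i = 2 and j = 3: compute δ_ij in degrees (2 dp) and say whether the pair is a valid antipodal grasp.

δ = 119.67°, invalid

α = atan 0.45 = 24.23°;  2α = 48.46°
edge 2: e_2 = (+1.80, -0.43);  n_2 = (-0.2324, -0.9726)
edge 3: e_3 = (+1.46, +1.56);  n_3 = (+0.7301, -0.6833)
∠(n_2, n_3) = 60.33°
δ = |180° − 60.33°| = 119.67°
119.67° > 2α = 48.46°  →  invalid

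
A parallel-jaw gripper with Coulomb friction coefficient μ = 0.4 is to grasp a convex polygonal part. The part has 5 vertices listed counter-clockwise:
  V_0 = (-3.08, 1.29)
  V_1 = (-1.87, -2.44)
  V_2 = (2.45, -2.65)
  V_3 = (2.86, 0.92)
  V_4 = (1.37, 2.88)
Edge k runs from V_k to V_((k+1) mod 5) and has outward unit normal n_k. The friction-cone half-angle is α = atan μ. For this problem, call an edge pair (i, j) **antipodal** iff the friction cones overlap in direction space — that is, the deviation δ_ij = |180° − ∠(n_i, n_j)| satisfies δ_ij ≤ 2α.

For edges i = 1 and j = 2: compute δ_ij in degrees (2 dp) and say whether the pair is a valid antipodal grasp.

α = atan 0.4 = 21.80°;  2α = 43.60°
edge 1: e_1 = (+4.32, -0.21);  n_1 = (-0.0486, -0.9988)
edge 2: e_2 = (+0.41, +3.57);  n_2 = (+0.9935, -0.1141)
∠(n_1, n_2) = 86.23°
δ = |180° − 86.23°| = 93.77°
93.77° > 2α = 43.60°  →  invalid

δ = 93.77°, invalid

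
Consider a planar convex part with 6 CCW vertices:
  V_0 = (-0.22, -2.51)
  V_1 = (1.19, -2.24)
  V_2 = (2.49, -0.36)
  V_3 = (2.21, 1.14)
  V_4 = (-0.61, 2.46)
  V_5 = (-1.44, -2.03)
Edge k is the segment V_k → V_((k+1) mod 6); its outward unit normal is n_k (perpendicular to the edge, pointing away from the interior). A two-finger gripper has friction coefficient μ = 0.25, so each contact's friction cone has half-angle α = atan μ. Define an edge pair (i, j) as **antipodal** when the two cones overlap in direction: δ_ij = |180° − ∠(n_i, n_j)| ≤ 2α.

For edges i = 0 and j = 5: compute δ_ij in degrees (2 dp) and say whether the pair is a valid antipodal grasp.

δ = 147.68°, invalid

α = atan 0.25 = 14.04°;  2α = 28.07°
edge 0: e_0 = (+1.41, +0.27);  n_0 = (+0.1881, -0.9822)
edge 5: e_5 = (+1.22, -0.48);  n_5 = (-0.3661, -0.9306)
∠(n_0, n_5) = 32.32°
δ = |180° − 32.32°| = 147.68°
147.68° > 2α = 28.07°  →  invalid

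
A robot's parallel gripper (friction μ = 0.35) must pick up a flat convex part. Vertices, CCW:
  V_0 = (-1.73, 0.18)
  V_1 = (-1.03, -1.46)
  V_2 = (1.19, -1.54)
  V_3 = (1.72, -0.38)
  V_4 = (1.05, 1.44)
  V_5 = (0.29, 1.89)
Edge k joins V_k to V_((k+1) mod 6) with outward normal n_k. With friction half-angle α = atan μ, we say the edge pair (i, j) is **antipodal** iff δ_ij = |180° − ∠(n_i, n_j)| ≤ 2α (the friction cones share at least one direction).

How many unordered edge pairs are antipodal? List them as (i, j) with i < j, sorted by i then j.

count = 4; pairs: (0,3), (0,4), (1,4), (2,5)

α = atan 0.35 = 19.29°;  2α = 38.58°
n_0 = (-0.9197, -0.3926)
n_1 = (-0.0360, -0.9994)
n_2 = (+0.9096, -0.4156)
n_3 = (+0.9384, +0.3455)
n_4 = (+0.5095, +0.8605)
n_5 = (-0.6461, +0.7632)
  (0,1): δ = 115.18°  ·
  (0,2): δ = 47.67°  ·
  (0,3): δ = 2.90°  ✓
  (0,4): δ = 36.26°  ✓
  (0,5): δ = 107.13°  ·
  (1,2): δ = 112.49°  ·
  (1,3): δ = 67.73°  ·
  (1,4): δ = 28.57°  ✓
  (1,5): δ = 42.31°  ·
  (2,3): δ = 135.23°  ·
  (2,4): δ = 96.07°  ·
  (2,5): δ = 25.20°  ✓
  (3,4): δ = 140.84°  ·
  (3,5): δ = 69.96°  ·
  (4,5): δ = 109.12°  ·
antipodal pairs: 4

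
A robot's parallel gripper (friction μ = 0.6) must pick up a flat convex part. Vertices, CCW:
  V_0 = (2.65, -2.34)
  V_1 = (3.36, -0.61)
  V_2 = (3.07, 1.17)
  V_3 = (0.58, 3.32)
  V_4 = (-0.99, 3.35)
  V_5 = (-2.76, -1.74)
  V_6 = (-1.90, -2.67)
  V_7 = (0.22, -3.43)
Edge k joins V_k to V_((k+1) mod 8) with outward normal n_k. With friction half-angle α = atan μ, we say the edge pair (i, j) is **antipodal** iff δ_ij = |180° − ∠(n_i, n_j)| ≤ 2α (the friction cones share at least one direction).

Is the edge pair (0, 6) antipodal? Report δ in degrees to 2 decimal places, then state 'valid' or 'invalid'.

δ = 92.59°, invalid

α = atan 0.6 = 30.96°;  2α = 61.93°
edge 0: e_0 = (+0.71, +1.73);  n_0 = (+0.9251, -0.3797)
edge 6: e_6 = (+2.12, -0.76);  n_6 = (-0.3375, -0.9413)
∠(n_0, n_6) = 87.41°
δ = |180° − 87.41°| = 92.59°
92.59° > 2α = 61.93°  →  invalid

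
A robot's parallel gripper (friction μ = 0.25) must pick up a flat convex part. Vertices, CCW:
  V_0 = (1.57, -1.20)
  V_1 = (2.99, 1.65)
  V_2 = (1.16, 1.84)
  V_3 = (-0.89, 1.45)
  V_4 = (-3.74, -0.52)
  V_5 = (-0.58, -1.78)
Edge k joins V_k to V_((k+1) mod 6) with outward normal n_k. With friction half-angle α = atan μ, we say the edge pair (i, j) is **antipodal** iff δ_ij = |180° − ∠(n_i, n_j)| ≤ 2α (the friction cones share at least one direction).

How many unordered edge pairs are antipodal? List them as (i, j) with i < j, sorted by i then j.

count = 4; pairs: (1,4), (1,5), (2,5), (3,5)

α = atan 0.25 = 14.04°;  2α = 28.07°
n_0 = (+0.8951, -0.4460)
n_1 = (+0.1033, +0.9947)
n_2 = (-0.1869, +0.9824)
n_3 = (-0.5686, +0.8226)
n_4 = (-0.3704, -0.9289)
n_5 = (+0.2605, -0.9655)
  (0,1): δ = 69.44°  ·
  (0,2): δ = 52.74°  ·
  (0,3): δ = 28.86°  ·
  (0,4): δ = 94.75°  ·
  (0,5): δ = 131.58°  ·
  (1,2): δ = 163.30°  ·
  (1,3): δ = 139.42°  ·
  (1,4): δ = 15.81°  ✓
  (1,5): δ = 21.02°  ✓
  (2,3): δ = 156.12°  ·
  (2,4): δ = 32.51°  ·
  (2,5): δ = 4.33°  ✓
  (3,4): δ = 56.39°  ·
  (3,5): δ = 19.56°  ✓
  (4,5): δ = 143.16°  ·
antipodal pairs: 4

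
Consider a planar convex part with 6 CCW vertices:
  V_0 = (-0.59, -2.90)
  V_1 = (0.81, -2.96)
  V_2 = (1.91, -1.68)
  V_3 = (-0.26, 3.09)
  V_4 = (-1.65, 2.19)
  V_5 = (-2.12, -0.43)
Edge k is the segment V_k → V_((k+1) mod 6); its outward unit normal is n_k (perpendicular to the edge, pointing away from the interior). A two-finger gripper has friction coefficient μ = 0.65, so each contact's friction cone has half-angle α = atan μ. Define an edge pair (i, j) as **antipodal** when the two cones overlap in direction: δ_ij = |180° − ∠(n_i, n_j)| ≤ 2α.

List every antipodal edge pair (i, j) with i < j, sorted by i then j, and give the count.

α = atan 0.65 = 33.02°;  2α = 66.05°
n_0 = (-0.0428, -0.9991)
n_1 = (+0.7584, -0.6518)
n_2 = (+0.9102, +0.4141)
n_3 = (-0.5435, +0.8394)
n_4 = (-0.9843, +0.1766)
n_5 = (-0.8501, -0.5266)
  (0,1): δ = 128.22°  ·
  (0,2): δ = 63.08°  ✓
  (0,3): δ = 35.38°  ✓
  (0,4): δ = 82.28°  ·
  (0,5): δ = 124.23°  ·
  (1,2): δ = 114.86°  ·
  (1,3): δ = 16.40°  ✓
  (1,4): δ = 30.50°  ✓
  (1,5): δ = 72.45°  ·
  (2,3): δ = 81.54°  ·
  (2,4): δ = 34.63°  ✓
  (2,5): δ = 7.31°  ✓
  (3,4): δ = 133.09°  ·
  (3,5): δ = 91.15°  ·
  (4,5): δ = 138.05°  ·
antipodal pairs: 6

count = 6; pairs: (0,2), (0,3), (1,3), (1,4), (2,4), (2,5)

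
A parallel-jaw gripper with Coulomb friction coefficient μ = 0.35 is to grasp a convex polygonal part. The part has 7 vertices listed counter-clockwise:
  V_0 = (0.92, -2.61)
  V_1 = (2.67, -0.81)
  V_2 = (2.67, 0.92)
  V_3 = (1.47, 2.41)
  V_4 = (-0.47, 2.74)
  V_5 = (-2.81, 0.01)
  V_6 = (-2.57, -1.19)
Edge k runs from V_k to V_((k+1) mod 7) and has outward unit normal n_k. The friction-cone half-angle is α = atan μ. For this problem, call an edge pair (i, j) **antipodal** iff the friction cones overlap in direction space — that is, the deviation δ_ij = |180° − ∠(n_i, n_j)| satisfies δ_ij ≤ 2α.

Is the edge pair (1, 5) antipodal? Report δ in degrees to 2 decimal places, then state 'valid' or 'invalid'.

δ = 11.31°, valid

α = atan 0.35 = 19.29°;  2α = 38.58°
edge 1: e_1 = (+0.00, +1.73);  n_1 = (+1.0000, -0.0000)
edge 5: e_5 = (+0.24, -1.20);  n_5 = (-0.9806, -0.1961)
∠(n_1, n_5) = 168.69°
δ = |180° − 168.69°| = 11.31°
11.31° ≤ 2α = 38.58°  →  valid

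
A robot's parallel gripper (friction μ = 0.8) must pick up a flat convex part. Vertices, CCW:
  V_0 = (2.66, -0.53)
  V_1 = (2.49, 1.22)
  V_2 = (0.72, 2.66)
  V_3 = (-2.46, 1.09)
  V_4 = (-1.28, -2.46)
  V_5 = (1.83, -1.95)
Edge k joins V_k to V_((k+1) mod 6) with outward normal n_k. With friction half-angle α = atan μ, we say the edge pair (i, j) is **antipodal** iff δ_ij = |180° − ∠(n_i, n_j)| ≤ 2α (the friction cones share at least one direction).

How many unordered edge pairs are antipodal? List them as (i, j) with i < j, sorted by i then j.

count = 7; pairs: (0,2), (0,3), (1,3), (1,4), (2,4), (2,5), (3,5)

α = atan 0.8 = 38.66°;  2α = 77.32°
n_0 = (+0.9953, +0.0967)
n_1 = (+0.6311, +0.7757)
n_2 = (-0.4427, +0.8967)
n_3 = (-0.9490, -0.3154)
n_4 = (+0.1618, -0.9868)
n_5 = (+0.8633, -0.5046)
  (0,1): δ = 134.68°  ·
  (0,2): δ = 69.27°  ✓
  (0,3): δ = 12.84°  ✓
  (0,4): δ = 93.76°  ·
  (0,5): δ = 144.14°  ·
  (1,2): δ = 114.59°  ·
  (1,3): δ = 32.48°  ✓
  (1,4): δ = 48.44°  ✓
  (1,5): δ = 98.82°  ·
  (2,3): δ = 97.89°  ·
  (2,4): δ = 16.96°  ✓
  (2,5): δ = 33.42°  ✓
  (3,4): δ = 99.07°  ·
  (3,5): δ = 48.69°  ✓
  (4,5): δ = 129.62°  ·
antipodal pairs: 7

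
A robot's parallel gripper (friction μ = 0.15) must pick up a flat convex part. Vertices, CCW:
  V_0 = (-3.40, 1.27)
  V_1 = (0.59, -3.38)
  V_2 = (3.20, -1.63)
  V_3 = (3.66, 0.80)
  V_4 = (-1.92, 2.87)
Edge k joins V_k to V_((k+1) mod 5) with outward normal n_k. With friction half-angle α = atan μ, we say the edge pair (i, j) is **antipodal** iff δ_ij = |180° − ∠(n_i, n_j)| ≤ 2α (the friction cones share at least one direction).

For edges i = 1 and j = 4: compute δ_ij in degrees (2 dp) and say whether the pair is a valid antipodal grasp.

α = atan 0.15 = 8.53°;  2α = 17.06°
edge 1: e_1 = (+2.61, +1.75);  n_1 = (+0.5569, -0.8306)
edge 4: e_4 = (-1.48, -1.60);  n_4 = (-0.7341, +0.6790)
∠(n_1, n_4) = 166.61°
δ = |180° − 166.61°| = 13.39°
13.39° ≤ 2α = 17.06°  →  valid

δ = 13.39°, valid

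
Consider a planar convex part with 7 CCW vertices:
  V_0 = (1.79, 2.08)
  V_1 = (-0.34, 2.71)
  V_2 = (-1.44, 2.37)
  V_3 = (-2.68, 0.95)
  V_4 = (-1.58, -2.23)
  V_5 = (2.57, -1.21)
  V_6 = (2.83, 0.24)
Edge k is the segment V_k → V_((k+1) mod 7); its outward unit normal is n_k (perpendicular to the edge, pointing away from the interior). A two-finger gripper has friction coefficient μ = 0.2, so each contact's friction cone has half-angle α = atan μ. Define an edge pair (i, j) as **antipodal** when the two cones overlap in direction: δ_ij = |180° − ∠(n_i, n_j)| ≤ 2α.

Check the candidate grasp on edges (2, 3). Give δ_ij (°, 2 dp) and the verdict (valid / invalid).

δ = 119.79°, invalid

α = atan 0.2 = 11.31°;  2α = 22.62°
edge 2: e_2 = (-1.24, -1.42);  n_2 = (-0.7532, +0.6578)
edge 3: e_3 = (+1.10, -3.18);  n_3 = (-0.9451, -0.3269)
∠(n_2, n_3) = 60.21°
δ = |180° − 60.21°| = 119.79°
119.79° > 2α = 22.62°  →  invalid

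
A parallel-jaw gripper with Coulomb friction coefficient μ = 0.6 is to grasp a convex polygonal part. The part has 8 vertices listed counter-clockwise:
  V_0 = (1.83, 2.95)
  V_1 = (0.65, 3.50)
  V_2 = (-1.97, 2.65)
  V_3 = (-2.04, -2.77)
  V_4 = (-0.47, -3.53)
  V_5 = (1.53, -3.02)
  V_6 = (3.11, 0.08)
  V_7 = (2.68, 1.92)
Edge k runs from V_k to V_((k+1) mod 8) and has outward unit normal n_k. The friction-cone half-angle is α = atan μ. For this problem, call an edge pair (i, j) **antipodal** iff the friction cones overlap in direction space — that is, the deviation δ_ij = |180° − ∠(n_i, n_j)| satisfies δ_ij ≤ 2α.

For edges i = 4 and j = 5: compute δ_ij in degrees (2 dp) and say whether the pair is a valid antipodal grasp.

δ = 131.31°, invalid

α = atan 0.6 = 30.96°;  2α = 61.93°
edge 4: e_4 = (+2.00, +0.51);  n_4 = (+0.2471, -0.9690)
edge 5: e_5 = (+1.58, +3.10);  n_5 = (+0.8910, -0.4541)
∠(n_4, n_5) = 48.69°
δ = |180° − 48.69°| = 131.31°
131.31° > 2α = 61.93°  →  invalid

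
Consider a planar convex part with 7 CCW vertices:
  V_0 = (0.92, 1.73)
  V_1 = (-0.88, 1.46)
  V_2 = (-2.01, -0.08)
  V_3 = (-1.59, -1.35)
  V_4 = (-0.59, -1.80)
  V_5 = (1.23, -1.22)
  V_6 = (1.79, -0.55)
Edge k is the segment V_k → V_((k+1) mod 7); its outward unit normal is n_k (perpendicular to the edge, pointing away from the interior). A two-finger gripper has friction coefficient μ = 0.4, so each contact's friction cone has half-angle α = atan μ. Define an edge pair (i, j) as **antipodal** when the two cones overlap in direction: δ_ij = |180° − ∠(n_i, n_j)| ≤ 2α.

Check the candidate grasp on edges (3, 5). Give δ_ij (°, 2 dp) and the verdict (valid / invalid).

α = atan 0.4 = 21.80°;  2α = 43.60°
edge 3: e_3 = (+1.00, -0.45);  n_3 = (-0.4104, -0.9119)
edge 5: e_5 = (+0.56, +0.67);  n_5 = (+0.7673, -0.6413)
∠(n_3, n_5) = 74.34°
δ = |180° − 74.34°| = 105.66°
105.66° > 2α = 43.60°  →  invalid

δ = 105.66°, invalid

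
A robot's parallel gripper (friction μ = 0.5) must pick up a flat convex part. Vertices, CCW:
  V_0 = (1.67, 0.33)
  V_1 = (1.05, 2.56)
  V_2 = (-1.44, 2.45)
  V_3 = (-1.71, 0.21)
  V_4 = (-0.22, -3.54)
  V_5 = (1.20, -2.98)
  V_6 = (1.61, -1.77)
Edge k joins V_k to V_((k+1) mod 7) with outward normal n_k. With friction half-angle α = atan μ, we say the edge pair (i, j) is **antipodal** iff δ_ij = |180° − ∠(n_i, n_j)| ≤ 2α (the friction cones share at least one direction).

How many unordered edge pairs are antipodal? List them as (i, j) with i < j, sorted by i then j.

α = atan 0.5 = 26.57°;  2α = 53.13°
n_0 = (+0.9635, +0.2679)
n_1 = (-0.0441, +0.9990)
n_2 = (-0.9928, +0.1197)
n_3 = (-0.9293, -0.3693)
n_4 = (+0.3669, -0.9303)
n_5 = (+0.9471, -0.3209)
n_6 = (+0.9996, -0.0286)
  (0,1): δ = 103.01°  ·
  (0,2): δ = 22.41°  ✓
  (0,3): δ = 6.13°  ✓
  (0,4): δ = 95.99°  ·
  (0,5): δ = 145.74°  ·
  (0,6): δ = 162.83°  ·
  (1,2): δ = 99.40°  ·
  (1,3): δ = 70.86°  ·
  (1,4): δ = 18.99°  ✓
  (1,5): δ = 68.75°  ·
  (1,6): δ = 85.83°  ·
  (2,3): δ = 151.46°  ·
  (2,4): δ = 61.60°  ·
  (2,5): δ = 11.85°  ✓
  (2,6): δ = 5.24°  ✓
  (3,4): δ = 90.15°  ·
  (3,5): δ = 40.39°  ✓
  (3,6): δ = 23.31°  ✓
  (4,5): δ = 130.24°  ·
  (4,6): δ = 113.16°  ·
  (5,6): δ = 162.92°  ·
antipodal pairs: 7

count = 7; pairs: (0,2), (0,3), (1,4), (2,5), (2,6), (3,5), (3,6)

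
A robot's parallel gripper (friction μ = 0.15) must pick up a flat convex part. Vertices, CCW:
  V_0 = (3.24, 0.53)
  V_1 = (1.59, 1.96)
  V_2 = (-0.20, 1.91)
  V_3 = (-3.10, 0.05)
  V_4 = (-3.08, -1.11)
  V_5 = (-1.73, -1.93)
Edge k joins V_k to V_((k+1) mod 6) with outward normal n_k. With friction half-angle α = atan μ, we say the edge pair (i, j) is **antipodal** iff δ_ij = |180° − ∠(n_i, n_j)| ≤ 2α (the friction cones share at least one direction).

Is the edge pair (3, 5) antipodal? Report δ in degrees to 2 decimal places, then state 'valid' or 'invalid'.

α = atan 0.15 = 8.53°;  2α = 17.06°
edge 3: e_3 = (+0.02, -1.16);  n_3 = (-0.9999, -0.0172)
edge 5: e_5 = (+4.97, +2.46);  n_5 = (+0.4436, -0.8962)
∠(n_3, n_5) = 115.35°
δ = |180° − 115.35°| = 64.65°
64.65° > 2α = 17.06°  →  invalid

δ = 64.65°, invalid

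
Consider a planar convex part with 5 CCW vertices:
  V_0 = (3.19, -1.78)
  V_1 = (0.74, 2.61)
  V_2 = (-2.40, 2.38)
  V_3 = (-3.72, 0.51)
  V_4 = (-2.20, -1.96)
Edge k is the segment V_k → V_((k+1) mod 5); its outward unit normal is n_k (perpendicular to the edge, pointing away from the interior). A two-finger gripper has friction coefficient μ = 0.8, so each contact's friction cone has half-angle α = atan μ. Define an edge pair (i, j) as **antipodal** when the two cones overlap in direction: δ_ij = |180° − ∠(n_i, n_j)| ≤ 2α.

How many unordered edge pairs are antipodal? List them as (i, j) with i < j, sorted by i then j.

count = 6; pairs: (0,2), (0,3), (0,4), (1,3), (1,4), (2,4)

α = atan 0.8 = 38.66°;  2α = 77.32°
n_0 = (+0.8732, +0.4873)
n_1 = (-0.0731, +0.9973)
n_2 = (-0.8170, +0.5767)
n_3 = (-0.8517, -0.5241)
n_4 = (+0.0334, -0.9994)
  (0,1): δ = 114.98°  ·
  (0,2): δ = 64.38°  ✓
  (0,3): δ = 2.44°  ✓
  (0,4): δ = 62.75°  ✓
  (1,2): δ = 129.41°  ·
  (1,3): δ = 62.58°  ✓
  (1,4): δ = 2.28°  ✓
  (2,3): δ = 113.17°  ·
  (2,4): δ = 52.87°  ✓
  (3,4): δ = 119.69°  ·
antipodal pairs: 6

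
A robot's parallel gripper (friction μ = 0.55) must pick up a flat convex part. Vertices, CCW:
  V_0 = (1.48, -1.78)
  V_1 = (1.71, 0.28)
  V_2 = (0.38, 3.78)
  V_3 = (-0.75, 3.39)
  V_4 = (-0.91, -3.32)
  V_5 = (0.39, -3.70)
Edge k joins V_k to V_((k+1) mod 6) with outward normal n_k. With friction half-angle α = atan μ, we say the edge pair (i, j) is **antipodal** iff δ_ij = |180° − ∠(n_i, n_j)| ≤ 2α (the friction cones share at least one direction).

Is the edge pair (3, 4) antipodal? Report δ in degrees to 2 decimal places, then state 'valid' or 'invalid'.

α = atan 0.55 = 28.81°;  2α = 57.62°
edge 3: e_3 = (-0.16, -6.71);  n_3 = (-0.9997, +0.0238)
edge 4: e_4 = (+1.30, -0.38);  n_4 = (-0.2806, -0.9598)
∠(n_3, n_4) = 75.07°
δ = |180° − 75.07°| = 104.93°
104.93° > 2α = 57.62°  →  invalid

δ = 104.93°, invalid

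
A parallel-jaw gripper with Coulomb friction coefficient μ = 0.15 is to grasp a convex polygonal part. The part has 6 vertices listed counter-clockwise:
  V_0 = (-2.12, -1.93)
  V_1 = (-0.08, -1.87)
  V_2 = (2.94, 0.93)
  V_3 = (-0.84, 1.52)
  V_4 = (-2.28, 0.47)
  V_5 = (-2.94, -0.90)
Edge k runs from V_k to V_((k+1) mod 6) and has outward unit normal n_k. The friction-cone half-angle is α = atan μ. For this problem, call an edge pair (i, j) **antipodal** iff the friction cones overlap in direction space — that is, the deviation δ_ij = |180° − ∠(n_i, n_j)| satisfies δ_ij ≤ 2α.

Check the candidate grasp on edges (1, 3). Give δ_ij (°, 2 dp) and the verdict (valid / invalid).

δ = 6.74°, valid

α = atan 0.15 = 8.53°;  2α = 17.06°
edge 1: e_1 = (+3.02, +2.80);  n_1 = (+0.6799, -0.7333)
edge 3: e_3 = (-1.44, -1.05);  n_3 = (-0.5892, +0.8080)
∠(n_1, n_3) = 173.26°
δ = |180° − 173.26°| = 6.74°
6.74° ≤ 2α = 17.06°  →  valid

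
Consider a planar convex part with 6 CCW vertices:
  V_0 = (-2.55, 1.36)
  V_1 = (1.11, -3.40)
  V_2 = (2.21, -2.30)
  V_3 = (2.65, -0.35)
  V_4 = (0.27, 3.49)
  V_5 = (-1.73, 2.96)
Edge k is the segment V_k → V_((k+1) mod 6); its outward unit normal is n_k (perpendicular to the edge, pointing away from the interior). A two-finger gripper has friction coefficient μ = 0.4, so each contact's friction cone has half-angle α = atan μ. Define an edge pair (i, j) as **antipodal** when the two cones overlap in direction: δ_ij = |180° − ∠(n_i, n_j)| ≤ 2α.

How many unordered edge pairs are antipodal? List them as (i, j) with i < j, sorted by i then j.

count = 4; pairs: (0,3), (1,4), (1,5), (2,5)

α = atan 0.4 = 21.80°;  2α = 43.60°
n_0 = (-0.7927, -0.6095)
n_1 = (+0.7071, -0.7071)
n_2 = (+0.9755, -0.2201)
n_3 = (+0.8500, +0.5268)
n_4 = (-0.2562, +0.9666)
n_5 = (-0.8899, +0.4561)
  (0,1): δ = 82.56°  ·
  (0,2): δ = 50.27°  ·
  (0,3): δ = 5.77°  ✓
  (0,4): δ = 67.29°  ·
  (0,5): δ = 115.31°  ·
  (1,2): δ = 147.72°  ·
  (1,3): δ = 103.21°  ·
  (1,4): δ = 30.16°  ✓
  (1,5): δ = 17.86°  ✓
  (2,3): δ = 135.49°  ·
  (2,4): δ = 62.44°  ·
  (2,5): δ = 14.42°  ✓
  (3,4): δ = 106.95°  ·
  (3,5): δ = 58.93°  ·
  (4,5): δ = 131.98°  ·
antipodal pairs: 4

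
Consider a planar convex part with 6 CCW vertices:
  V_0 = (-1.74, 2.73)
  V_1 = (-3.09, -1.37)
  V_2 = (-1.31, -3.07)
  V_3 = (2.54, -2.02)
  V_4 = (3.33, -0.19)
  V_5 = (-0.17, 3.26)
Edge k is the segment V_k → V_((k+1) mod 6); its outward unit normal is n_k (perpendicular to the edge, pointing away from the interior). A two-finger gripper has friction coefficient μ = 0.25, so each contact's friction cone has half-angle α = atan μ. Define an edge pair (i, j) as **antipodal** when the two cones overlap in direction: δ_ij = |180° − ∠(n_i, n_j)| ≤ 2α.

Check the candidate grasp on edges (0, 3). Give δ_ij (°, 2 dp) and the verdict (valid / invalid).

δ = 5.12°, valid

α = atan 0.25 = 14.04°;  2α = 28.07°
edge 0: e_0 = (-1.35, -4.10);  n_0 = (-0.9498, +0.3128)
edge 3: e_3 = (+0.79, +1.83);  n_3 = (+0.9181, -0.3963)
∠(n_0, n_3) = 174.88°
δ = |180° − 174.88°| = 5.12°
5.12° ≤ 2α = 28.07°  →  valid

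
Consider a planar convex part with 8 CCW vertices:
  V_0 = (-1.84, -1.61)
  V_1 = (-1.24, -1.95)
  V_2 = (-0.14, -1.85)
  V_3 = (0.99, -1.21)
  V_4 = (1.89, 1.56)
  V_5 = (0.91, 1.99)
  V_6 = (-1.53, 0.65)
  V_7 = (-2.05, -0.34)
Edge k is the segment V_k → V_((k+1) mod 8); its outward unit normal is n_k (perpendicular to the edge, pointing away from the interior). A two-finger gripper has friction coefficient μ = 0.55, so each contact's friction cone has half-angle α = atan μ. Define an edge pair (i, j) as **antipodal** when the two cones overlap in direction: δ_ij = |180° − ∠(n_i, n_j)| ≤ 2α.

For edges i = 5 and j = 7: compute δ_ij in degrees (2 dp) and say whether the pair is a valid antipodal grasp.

δ = 109.39°, invalid

α = atan 0.55 = 28.81°;  2α = 57.62°
edge 5: e_5 = (-2.44, -1.34);  n_5 = (-0.4814, +0.8765)
edge 7: e_7 = (+0.21, -1.27);  n_7 = (-0.9866, -0.1631)
∠(n_5, n_7) = 70.61°
δ = |180° − 70.61°| = 109.39°
109.39° > 2α = 57.62°  →  invalid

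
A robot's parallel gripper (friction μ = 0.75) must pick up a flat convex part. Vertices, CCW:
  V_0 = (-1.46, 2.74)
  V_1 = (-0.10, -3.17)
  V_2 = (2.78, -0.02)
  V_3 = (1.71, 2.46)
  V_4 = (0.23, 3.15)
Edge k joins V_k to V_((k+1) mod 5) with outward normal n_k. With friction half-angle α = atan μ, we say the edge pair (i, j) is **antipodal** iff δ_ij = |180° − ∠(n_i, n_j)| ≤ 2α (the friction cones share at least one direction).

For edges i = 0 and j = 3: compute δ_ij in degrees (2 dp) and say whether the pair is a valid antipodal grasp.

δ = 52.05°, valid

α = atan 0.75 = 36.87°;  2α = 73.74°
edge 0: e_0 = (+1.36, -5.91);  n_0 = (-0.9745, -0.2243)
edge 3: e_3 = (-1.48, +0.69);  n_3 = (+0.4226, +0.9063)
∠(n_0, n_3) = 127.95°
δ = |180° − 127.95°| = 52.05°
52.05° ≤ 2α = 73.74°  →  valid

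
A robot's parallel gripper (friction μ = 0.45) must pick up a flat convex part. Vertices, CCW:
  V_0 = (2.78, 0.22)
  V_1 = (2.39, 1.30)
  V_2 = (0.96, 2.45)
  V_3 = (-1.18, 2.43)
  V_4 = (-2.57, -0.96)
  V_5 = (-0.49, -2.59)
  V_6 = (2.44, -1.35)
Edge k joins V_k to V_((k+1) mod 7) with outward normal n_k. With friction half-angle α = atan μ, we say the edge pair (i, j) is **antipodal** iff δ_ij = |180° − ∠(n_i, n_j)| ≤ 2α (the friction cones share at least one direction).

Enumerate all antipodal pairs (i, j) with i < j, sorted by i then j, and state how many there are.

α = atan 0.45 = 24.23°;  2α = 48.46°
n_0 = (+0.9406, +0.3396)
n_1 = (+0.6267, +0.7793)
n_2 = (-0.0093, +1.0000)
n_3 = (-0.9252, +0.3794)
n_4 = (-0.6168, -0.7871)
n_5 = (+0.3897, -0.9209)
n_6 = (+0.9773, -0.2117)
  (0,1): δ = 148.66°  ·
  (0,2): δ = 109.32°  ·
  (0,3): δ = 42.15°  ✓
  (0,4): δ = 32.06°  ✓
  (0,5): δ = 93.08°  ·
  (0,6): δ = 147.93°  ·
  (1,2): δ = 140.66°  ·
  (1,3): δ = 73.49°  ·
  (1,4): δ = 0.72°  ✓
  (1,5): δ = 61.74°  ·
  (1,6): δ = 116.59°  ·
  (2,3): δ = 112.83°  ·
  (2,4): δ = 38.62°  ✓
  (2,5): δ = 22.40°  ✓
  (2,6): δ = 77.25°  ·
  (3,4): δ = 105.79°  ·
  (3,5): δ = 44.77°  ✓
  (3,6): δ = 10.08°  ✓
  (4,5): δ = 118.98°  ·
  (4,6): δ = 64.14°  ·
  (5,6): δ = 125.16°  ·
antipodal pairs: 7

count = 7; pairs: (0,3), (0,4), (1,4), (2,4), (2,5), (3,5), (3,6)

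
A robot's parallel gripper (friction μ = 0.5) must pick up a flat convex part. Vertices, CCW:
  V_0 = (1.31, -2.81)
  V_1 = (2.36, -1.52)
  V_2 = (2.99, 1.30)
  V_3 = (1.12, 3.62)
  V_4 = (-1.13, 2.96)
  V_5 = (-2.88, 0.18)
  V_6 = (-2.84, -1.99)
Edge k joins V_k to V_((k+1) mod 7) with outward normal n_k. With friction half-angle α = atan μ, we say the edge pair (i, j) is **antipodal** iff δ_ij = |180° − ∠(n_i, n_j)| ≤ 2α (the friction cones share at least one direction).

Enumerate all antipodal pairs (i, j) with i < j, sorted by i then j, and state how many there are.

count = 8; pairs: (0,3), (0,4), (0,5), (1,4), (1,5), (2,5), (2,6), (3,6)

α = atan 0.5 = 26.57°;  2α = 53.13°
n_0 = (+0.7756, -0.6313)
n_1 = (+0.9759, -0.2180)
n_2 = (+0.7786, +0.6276)
n_3 = (-0.2815, +0.9596)
n_4 = (-0.8463, +0.5327)
n_5 = (-0.9998, -0.0184)
n_6 = (-0.1938, -0.9810)
  (0,1): δ = 153.45°  ·
  (0,2): δ = 101.99°  ·
  (0,3): δ = 34.51°  ✓
  (0,4): δ = 6.95°  ✓
  (0,5): δ = 40.20°  ✓
  (0,6): δ = 117.97°  ·
  (1,2): δ = 128.54°  ·
  (1,3): δ = 61.06°  ·
  (1,4): δ = 19.60°  ✓
  (1,5): δ = 13.65°  ✓
  (1,6): δ = 91.42°  ·
  (2,3): δ = 112.52°  ·
  (2,4): δ = 71.06°  ·
  (2,5): δ = 37.81°  ✓
  (2,6): δ = 39.95°  ✓
  (3,4): δ = 138.54°  ·
  (3,5): δ = 105.29°  ·
  (3,6): δ = 27.53°  ✓
  (4,5): δ = 146.75°  ·
  (4,6): δ = 68.99°  ·
  (5,6): δ = 102.23°  ·
antipodal pairs: 8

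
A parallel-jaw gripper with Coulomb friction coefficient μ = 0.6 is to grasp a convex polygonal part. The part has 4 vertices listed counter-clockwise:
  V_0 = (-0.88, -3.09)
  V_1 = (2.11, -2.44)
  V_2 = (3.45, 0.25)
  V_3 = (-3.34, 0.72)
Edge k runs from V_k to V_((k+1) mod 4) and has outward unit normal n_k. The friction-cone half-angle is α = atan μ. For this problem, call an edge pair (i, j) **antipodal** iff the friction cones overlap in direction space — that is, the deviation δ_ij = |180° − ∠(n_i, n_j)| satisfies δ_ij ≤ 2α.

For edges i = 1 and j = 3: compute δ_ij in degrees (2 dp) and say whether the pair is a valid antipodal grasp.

α = atan 0.6 = 30.96°;  2α = 61.93°
edge 1: e_1 = (+1.34, +2.69);  n_1 = (+0.8951, -0.4459)
edge 3: e_3 = (+2.46, -3.81);  n_3 = (-0.8401, -0.5424)
∠(n_1, n_3) = 120.67°
δ = |180° − 120.67°| = 59.33°
59.33° ≤ 2α = 61.93°  →  valid

δ = 59.33°, valid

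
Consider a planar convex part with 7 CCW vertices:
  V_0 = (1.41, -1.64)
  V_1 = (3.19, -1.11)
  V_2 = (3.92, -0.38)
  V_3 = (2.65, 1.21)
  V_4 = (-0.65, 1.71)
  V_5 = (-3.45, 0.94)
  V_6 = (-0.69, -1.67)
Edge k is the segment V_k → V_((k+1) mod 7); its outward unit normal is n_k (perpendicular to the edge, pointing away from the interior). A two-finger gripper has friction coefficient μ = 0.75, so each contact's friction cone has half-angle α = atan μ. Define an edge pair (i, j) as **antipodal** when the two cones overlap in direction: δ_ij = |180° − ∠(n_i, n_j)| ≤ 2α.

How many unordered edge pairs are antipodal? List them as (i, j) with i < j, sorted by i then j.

count = 11; pairs: (0,2), (0,3), (0,4), (1,3), (1,4), (2,5), (2,6), (3,5), (3,6), (4,5), (4,6)

α = atan 0.75 = 36.87°;  2α = 73.74°
n_0 = (+0.2854, -0.9584)
n_1 = (+0.7071, -0.7071)
n_2 = (+0.7813, +0.6241)
n_3 = (+0.1498, +0.9887)
n_4 = (-0.2652, +0.9642)
n_5 = (-0.6871, -0.7266)
n_6 = (+0.0143, -0.9999)
  (0,1): δ = 151.58°  ·
  (0,2): δ = 67.97°  ✓
  (0,3): δ = 25.20°  ✓
  (0,4): δ = 1.20°  ✓
  (0,5): δ = 120.02°  ·
  (0,6): δ = 164.24°  ·
  (1,2): δ = 96.38°  ·
  (1,3): δ = 53.62°  ✓
  (1,4): δ = 29.62°  ✓
  (1,5): δ = 91.60°  ·
  (1,6): δ = 135.82°  ·
  (2,3): δ = 137.23°  ·
  (2,4): δ = 113.24°  ·
  (2,5): δ = 7.98°  ✓
  (2,6): δ = 52.20°  ✓
  (3,4): δ = 156.01°  ·
  (3,5): δ = 34.78°  ✓
  (3,6): δ = 9.43°  ✓
  (4,5): δ = 58.78°  ✓
  (4,6): δ = 14.56°  ✓
  (5,6): δ = 135.78°  ·
antipodal pairs: 11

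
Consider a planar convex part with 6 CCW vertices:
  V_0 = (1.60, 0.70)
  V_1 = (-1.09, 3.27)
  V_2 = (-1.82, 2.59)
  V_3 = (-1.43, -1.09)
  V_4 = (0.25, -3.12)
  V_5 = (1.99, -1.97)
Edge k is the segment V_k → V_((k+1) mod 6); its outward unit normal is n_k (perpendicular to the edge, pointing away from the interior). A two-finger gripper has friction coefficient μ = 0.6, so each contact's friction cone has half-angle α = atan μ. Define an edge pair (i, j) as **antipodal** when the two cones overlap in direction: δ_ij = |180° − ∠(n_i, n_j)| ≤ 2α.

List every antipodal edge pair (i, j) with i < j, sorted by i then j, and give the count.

count = 6; pairs: (0,2), (0,3), (1,4), (1,5), (2,5), (3,5)

α = atan 0.6 = 30.96°;  2α = 61.93°
n_0 = (+0.6908, +0.7231)
n_1 = (-0.6816, +0.7317)
n_2 = (-0.9944, -0.1054)
n_3 = (-0.7704, -0.6376)
n_4 = (+0.5514, -0.8343)
n_5 = (+0.9895, +0.1445)
  (0,1): δ = 93.34°  ·
  (0,2): δ = 40.26°  ✓
  (0,3): δ = 6.70°  ✓
  (0,4): δ = 77.15°  ·
  (0,5): δ = 142.00°  ·
  (1,2): δ = 126.92°  ·
  (1,3): δ = 93.36°  ·
  (1,4): δ = 9.51°  ✓
  (1,5): δ = 55.34°  ✓
  (2,3): δ = 146.44°  ·
  (2,4): δ = 62.59°  ·
  (2,5): δ = 2.26°  ✓
  (3,4): δ = 96.15°  ·
  (3,5): δ = 31.30°  ✓
  (4,5): δ = 115.15°  ·
antipodal pairs: 6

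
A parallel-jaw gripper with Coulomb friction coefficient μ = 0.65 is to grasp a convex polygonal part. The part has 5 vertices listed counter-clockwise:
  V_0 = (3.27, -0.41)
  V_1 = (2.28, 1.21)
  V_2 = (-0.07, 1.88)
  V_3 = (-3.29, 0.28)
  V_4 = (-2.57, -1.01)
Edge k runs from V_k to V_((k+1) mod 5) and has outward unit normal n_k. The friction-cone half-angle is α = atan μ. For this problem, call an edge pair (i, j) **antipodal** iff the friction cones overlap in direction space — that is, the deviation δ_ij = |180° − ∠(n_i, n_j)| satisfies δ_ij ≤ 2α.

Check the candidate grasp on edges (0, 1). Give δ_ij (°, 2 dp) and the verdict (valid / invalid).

α = atan 0.65 = 33.02°;  2α = 66.05°
edge 0: e_0 = (-0.99, +1.62);  n_0 = (+0.8533, +0.5215)
edge 1: e_1 = (-2.35, +0.67);  n_1 = (+0.2742, +0.9617)
∠(n_0, n_1) = 42.66°
δ = |180° − 42.66°| = 137.34°
137.34° > 2α = 66.05°  →  invalid

δ = 137.34°, invalid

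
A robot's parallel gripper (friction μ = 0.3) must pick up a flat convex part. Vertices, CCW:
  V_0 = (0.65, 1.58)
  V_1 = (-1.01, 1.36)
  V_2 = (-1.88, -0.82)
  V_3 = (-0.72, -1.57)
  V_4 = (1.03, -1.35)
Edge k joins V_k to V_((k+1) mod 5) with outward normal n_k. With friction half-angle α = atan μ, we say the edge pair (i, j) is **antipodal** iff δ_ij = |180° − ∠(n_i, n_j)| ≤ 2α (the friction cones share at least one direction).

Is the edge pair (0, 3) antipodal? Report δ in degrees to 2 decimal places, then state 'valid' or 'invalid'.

α = atan 0.3 = 16.70°;  2α = 33.40°
edge 0: e_0 = (-1.66, -0.22);  n_0 = (-0.1314, +0.9913)
edge 3: e_3 = (+1.75, +0.22);  n_3 = (+0.1247, -0.9922)
∠(n_0, n_3) = 179.62°
δ = |180° − 179.62°| = 0.38°
0.38° ≤ 2α = 33.40°  →  valid

δ = 0.38°, valid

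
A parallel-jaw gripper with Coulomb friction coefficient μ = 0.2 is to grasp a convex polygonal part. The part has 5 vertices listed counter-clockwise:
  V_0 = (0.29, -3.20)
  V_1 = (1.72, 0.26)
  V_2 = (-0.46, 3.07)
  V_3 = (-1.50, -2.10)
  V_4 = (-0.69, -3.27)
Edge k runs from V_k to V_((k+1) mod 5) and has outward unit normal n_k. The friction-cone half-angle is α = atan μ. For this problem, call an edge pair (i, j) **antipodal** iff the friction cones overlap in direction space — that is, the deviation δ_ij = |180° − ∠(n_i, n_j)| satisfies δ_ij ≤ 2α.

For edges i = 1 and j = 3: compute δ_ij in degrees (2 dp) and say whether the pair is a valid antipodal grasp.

δ = 3.11°, valid

α = atan 0.2 = 11.31°;  2α = 22.62°
edge 1: e_1 = (-2.18, +2.81);  n_1 = (+0.7901, +0.6130)
edge 3: e_3 = (+0.81, -1.17);  n_3 = (-0.8222, -0.5692)
∠(n_1, n_3) = 176.89°
δ = |180° − 176.89°| = 3.11°
3.11° ≤ 2α = 22.62°  →  valid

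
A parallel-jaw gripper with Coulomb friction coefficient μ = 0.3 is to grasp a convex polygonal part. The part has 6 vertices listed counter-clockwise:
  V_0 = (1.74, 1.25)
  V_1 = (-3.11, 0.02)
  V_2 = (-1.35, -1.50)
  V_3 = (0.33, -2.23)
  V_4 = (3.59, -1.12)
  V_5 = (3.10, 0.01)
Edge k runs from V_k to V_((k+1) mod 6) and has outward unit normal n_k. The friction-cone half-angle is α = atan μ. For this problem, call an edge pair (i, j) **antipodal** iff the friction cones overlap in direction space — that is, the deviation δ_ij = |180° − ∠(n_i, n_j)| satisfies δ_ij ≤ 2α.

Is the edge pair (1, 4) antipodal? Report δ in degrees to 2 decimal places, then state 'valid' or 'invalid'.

α = atan 0.3 = 16.70°;  2α = 33.40°
edge 1: e_1 = (+1.76, -1.52);  n_1 = (-0.6536, -0.7568)
edge 4: e_4 = (-0.49, +1.13);  n_4 = (+0.9175, +0.3978)
∠(n_1, n_4) = 154.26°
δ = |180° − 154.26°| = 25.74°
25.74° ≤ 2α = 33.40°  →  valid

δ = 25.74°, valid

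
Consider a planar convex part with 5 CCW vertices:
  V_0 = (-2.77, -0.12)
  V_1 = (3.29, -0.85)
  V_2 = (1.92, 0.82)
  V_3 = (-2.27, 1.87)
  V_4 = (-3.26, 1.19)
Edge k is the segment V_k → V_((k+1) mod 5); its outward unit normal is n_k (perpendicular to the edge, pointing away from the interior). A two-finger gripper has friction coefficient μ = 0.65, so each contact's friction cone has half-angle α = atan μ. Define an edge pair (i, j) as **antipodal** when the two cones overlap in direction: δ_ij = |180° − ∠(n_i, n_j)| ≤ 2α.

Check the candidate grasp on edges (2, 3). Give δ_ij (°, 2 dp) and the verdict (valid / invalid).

α = atan 0.65 = 33.02°;  2α = 66.05°
edge 2: e_2 = (-4.19, +1.05);  n_2 = (+0.2431, +0.9700)
edge 3: e_3 = (-0.99, -0.68);  n_3 = (-0.5662, +0.8243)
∠(n_2, n_3) = 48.55°
δ = |180° − 48.55°| = 131.45°
131.45° > 2α = 66.05°  →  invalid

δ = 131.45°, invalid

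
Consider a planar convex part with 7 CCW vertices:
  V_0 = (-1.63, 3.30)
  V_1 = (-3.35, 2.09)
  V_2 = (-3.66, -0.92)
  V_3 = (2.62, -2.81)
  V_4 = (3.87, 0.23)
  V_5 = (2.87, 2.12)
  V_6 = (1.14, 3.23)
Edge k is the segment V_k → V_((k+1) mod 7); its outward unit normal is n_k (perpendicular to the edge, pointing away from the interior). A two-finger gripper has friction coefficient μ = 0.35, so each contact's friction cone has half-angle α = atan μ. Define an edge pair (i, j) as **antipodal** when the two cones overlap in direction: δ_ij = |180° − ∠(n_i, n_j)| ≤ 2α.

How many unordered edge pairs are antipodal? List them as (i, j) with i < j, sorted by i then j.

count = 5; pairs: (0,3), (1,3), (1,4), (2,5), (2,6)

α = atan 0.35 = 19.29°;  2α = 38.58°
n_0 = (-0.5754, +0.8179)
n_1 = (-0.9947, +0.1024)
n_2 = (-0.2882, -0.9576)
n_3 = (+0.9249, -0.3803)
n_4 = (+0.8839, +0.4677)
n_5 = (+0.5400, +0.8417)
n_6 = (+0.0253, +0.9997)
  (0,1): δ = 131.01°  ·
  (0,2): δ = 51.88°  ·
  (0,3): δ = 32.52°  ✓
  (0,4): δ = 82.76°  ·
  (0,5): δ = 112.19°  ·
  (0,6): δ = 143.43°  ·
  (1,2): δ = 100.87°  ·
  (1,3): δ = 16.47°  ✓
  (1,4): δ = 33.76°  ✓
  (1,5): δ = 63.20°  ·
  (1,6): δ = 94.43°  ·
  (2,3): δ = 95.60°  ·
  (2,4): δ = 45.37°  ·
  (2,5): δ = 15.94°  ✓
  (2,6): δ = 15.30°  ✓
  (3,4): δ = 129.76°  ·
  (3,5): δ = 100.33°  ·
  (3,6): δ = 69.10°  ·
  (4,5): δ = 150.57°  ·
  (4,6): δ = 119.33°  ·
  (5,6): δ = 148.76°  ·
antipodal pairs: 5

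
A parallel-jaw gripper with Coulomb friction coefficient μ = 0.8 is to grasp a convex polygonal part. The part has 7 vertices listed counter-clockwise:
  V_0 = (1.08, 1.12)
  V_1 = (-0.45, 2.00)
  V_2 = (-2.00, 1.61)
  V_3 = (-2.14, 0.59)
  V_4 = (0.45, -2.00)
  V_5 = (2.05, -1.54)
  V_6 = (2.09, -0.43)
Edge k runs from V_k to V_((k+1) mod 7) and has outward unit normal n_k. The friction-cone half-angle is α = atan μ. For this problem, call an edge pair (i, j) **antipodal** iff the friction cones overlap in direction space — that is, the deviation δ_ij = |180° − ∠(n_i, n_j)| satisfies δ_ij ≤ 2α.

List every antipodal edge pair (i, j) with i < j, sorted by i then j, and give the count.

α = atan 0.8 = 38.66°;  2α = 77.32°
n_0 = (+0.4986, +0.8668)
n_1 = (-0.2440, +0.9698)
n_2 = (-0.9907, +0.1360)
n_3 = (-0.7071, -0.7071)
n_4 = (+0.2763, -0.9611)
n_5 = (+0.9994, -0.0360)
n_6 = (+0.8378, +0.5459)
  (0,1): δ = 135.97°  ·
  (0,2): δ = 67.91°  ✓
  (0,3): δ = 15.09°  ✓
  (0,4): δ = 45.95°  ✓
  (0,5): δ = 117.84°  ·
  (0,6): δ = 152.99°  ·
  (1,2): δ = 111.94°  ·
  (1,3): δ = 59.12°  ✓
  (1,4): δ = 1.92°  ✓
  (1,5): δ = 73.81°  ✓
  (1,6): δ = 108.97°  ·
  (2,3): δ = 127.18°  ·
  (2,4): δ = 66.14°  ✓
  (2,5): δ = 5.75°  ✓
  (2,6): δ = 40.90°  ✓
  (3,4): δ = 118.96°  ·
  (3,5): δ = 47.06°  ✓
  (3,6): δ = 11.91°  ✓
  (4,5): δ = 108.10°  ·
  (4,6): δ = 72.95°  ✓
  (5,6): δ = 144.85°  ·
antipodal pairs: 12

count = 12; pairs: (0,2), (0,3), (0,4), (1,3), (1,4), (1,5), (2,4), (2,5), (2,6), (3,5), (3,6), (4,6)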